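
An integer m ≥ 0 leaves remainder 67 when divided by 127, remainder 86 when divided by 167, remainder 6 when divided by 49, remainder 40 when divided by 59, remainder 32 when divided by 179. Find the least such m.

4817601557

The moduli are pairwise coprime; N = 127·167·49·59·179 = 10975424201.
N/127 = 86420663; 86420663 ≡ 84 (mod 127); 84·62 ≡ 1, so inverse 62.
N/167 = 65721103; 65721103 ≡ 90 (mod 167); 90·13 ≡ 1, so inverse 13.
N/49 = 223988249; 223988249 ≡ 37 (mod 49); 37·4 ≡ 1, so inverse 4.
N/59 = 186024139; 186024139 ≡ 30 (mod 59); 30·2 ≡ 1, so inverse 2.
N/179 = 61315219; 61315219 ≡ 22 (mod 179); 22·57 ≡ 1, so inverse 57.
m ≡ 67·86420663·62 + 86·65721103·13 + 6·223988249·4 + 40·186024139·2 + 32·61315219·57 = 564564235808.
564564235808 mod 10975424201 = 4817601557.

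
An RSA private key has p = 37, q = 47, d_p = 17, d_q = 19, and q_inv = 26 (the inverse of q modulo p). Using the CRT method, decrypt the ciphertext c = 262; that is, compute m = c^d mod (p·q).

m₁ = c^(d_p) mod p: c ≡ 3 (mod 37), and 3^17 mod 37 = 25.
m₂ = c^(d_q) mod q: c ≡ 27 (mod 47), and 27^19 mod 47 = 4.
h = q_inv·(m₁ − m₂) mod p = 26·(25 − 4) mod 37 = 28.
m = m₂ + h·q = 4 + 28·47 = 1320.

1320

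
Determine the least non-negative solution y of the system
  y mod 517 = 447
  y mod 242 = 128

3032

gcd(517, 242) = 11 and 11 | (128 − 447), so the pair is consistent; merging gives y ≡ 3032 (mod 11374), where 11374 = lcm(517, 242).
The solution is unique modulo lcm(517, 242) = 11374.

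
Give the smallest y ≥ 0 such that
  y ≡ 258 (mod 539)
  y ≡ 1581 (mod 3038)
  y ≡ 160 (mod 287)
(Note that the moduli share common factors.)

gcd(539, 3038) = 49 and 49 | (1581 − 258), so the pair is consistent; merging gives y ≡ 13733 (mod 33418), where 33418 = lcm(539, 3038).
gcd(33418, 287) = 7 and 7 | (160 − 13733), so the pair is consistent; merging gives y ≡ 448167 (mod 1370138), where 1370138 = lcm(33418, 287).
The solution is unique modulo lcm(539, 3038, 287) = 1370138.

448167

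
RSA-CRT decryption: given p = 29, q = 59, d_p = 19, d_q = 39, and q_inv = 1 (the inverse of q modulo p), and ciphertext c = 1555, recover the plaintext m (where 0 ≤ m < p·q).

304

m₁ = c^(d_p) mod p: c ≡ 18 (mod 29), and 18^19 mod 29 = 14.
m₂ = c^(d_q) mod q: c ≡ 21 (mod 59), and 21^39 mod 59 = 9.
h = q_inv·(m₁ − m₂) mod p = 1·(14 − 9) mod 29 = 5.
m = m₂ + h·q = 9 + 5·59 = 304.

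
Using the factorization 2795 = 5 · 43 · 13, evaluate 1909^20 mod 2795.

Mod 5: 1909 ≡ 4; since 4 | 20, by Fermat 4^20 ≡ 1 (mod 5).
Mod 43: 1909 ≡ 17; 17^20 ≡ 38 (mod 43).
Mod 13: 1909 ≡ 11; by Fermat, exponent reduces to 20 mod 12 = 8; 11^8 ≡ 9 (mod 13).
Combine by CRT: x ≡ 1 (mod 5), x ≡ 38 (mod 43), x ≡ 9 (mod 13) ⇒ x ≡ 2661 (mod 2795).

2661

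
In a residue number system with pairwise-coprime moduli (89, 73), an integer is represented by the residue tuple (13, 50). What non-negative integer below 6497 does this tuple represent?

1437

From x ≡ 13 (mod 89) write x = 13 + 89t. Substituting into x ≡ 50 (mod 73) gives 89t ≡ 37 (mod 73), and since 16⁻¹ ≡ 32 (mod 73), t ≡ 16. Hence x ≡ 13 + 89·16 = 1437 (mod 6497).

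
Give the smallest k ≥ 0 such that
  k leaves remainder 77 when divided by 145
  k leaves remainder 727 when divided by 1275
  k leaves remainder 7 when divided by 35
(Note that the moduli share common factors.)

gcd(145, 1275) = 5 and 5 | (727 − 77), so the pair is consistent; merging gives k ≡ 16027 (mod 36975), where 36975 = lcm(145, 1275).
gcd(36975, 35) = 5 and 5 | (7 − 16027), so the pair is consistent; merging gives k ≡ 126952 (mod 258825), where 258825 = lcm(36975, 35).
The solution is unique modulo lcm(145, 1275, 35) = 258825.

126952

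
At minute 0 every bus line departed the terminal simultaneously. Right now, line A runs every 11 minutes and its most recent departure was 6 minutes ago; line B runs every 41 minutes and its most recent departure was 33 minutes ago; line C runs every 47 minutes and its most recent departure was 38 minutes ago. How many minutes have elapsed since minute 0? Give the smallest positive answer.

15736

From t ≡ 6 (mod 11) write t = 6 + 11s. Substituting into t ≡ 33 (mod 41) gives 11s ≡ 27 (mod 41), and since 11⁻¹ ≡ 15 (mod 41), s ≡ 36. Hence t ≡ 6 + 11·36 = 402 (mod 451).
From t ≡ 402 (mod 451) write t = 402 + 451s. Substituting into t ≡ 38 (mod 47) gives 451s ≡ 12 (mod 47), and since 28⁻¹ ≡ 42 (mod 47), s ≡ 34. Hence t ≡ 402 + 451·34 = 15736 (mod 21197).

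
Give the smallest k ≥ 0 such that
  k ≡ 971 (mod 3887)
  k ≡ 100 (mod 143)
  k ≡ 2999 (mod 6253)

gcd(3887, 143) = 13 and 13 | (100 − 971), so the pair is consistent; merging gives k ≡ 20406 (mod 42757), where 42757 = lcm(3887, 143).
gcd(42757, 6253) = 169 and 169 | (2999 − 20406), so the pair is consistent; merging gives k ≡ 490733 (mod 1582009), where 1582009 = lcm(42757, 6253).
The solution is unique modulo lcm(3887, 143, 6253) = 1582009.

490733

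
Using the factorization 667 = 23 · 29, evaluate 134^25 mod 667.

97

Mod 23: 134 ≡ 19; by Fermat, exponent reduces to 25 mod 22 = 3; 19^3 ≡ 5 (mod 23).
Mod 29: 134 ≡ 18; 18^25 ≡ 10 (mod 29).
Combine by CRT: x ≡ 5 (mod 23), x ≡ 10 (mod 29) ⇒ x ≡ 97 (mod 667).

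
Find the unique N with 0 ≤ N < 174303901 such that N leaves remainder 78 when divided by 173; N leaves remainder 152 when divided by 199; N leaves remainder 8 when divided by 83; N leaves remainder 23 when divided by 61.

162786331

The moduli are pairwise coprime; M = 173·199·83·61 = 174303901.
M/173 = 1007537; 1007537 ≡ 158 (mod 173); 158·23 ≡ 1, so inverse 23.
M/199 = 875899; 875899 ≡ 100 (mod 199); 100·2 ≡ 1, so inverse 2.
M/83 = 2100047; 2100047 ≡ 64 (mod 83); 64·48 ≡ 1, so inverse 48.
M/61 = 2857441; 2857441 ≡ 18 (mod 61); 18·17 ≡ 1, so inverse 17.
N ≡ 78·1007537·23 + 152·875899·2 + 8·2100047·48 + 23·2857441·17 = 3997472153.
3997472153 mod 174303901 = 162786331.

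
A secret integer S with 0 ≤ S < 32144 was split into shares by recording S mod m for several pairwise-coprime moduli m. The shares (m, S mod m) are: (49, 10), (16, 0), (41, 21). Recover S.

From S ≡ 10 (mod 49) write S = 10 + 49t. Substituting into S ≡ 0 (mod 16) gives 49t ≡ 6 (mod 16), and since 1⁻¹ ≡ 1 (mod 16), t ≡ 6. Hence S ≡ 10 + 49·6 = 304 (mod 784).
From S ≡ 304 (mod 784) write S = 304 + 784t. Substituting into S ≡ 21 (mod 41) gives 784t ≡ 4 (mod 41), and since 5⁻¹ ≡ 33 (mod 41), t ≡ 9. Hence S ≡ 304 + 784·9 = 7360 (mod 32144).

7360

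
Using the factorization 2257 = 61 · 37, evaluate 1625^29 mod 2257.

Mod 61: 1625 ≡ 39; 39^29 ≡ 36 (mod 61).
Mod 37: 1625 ≡ 34; 34^29 ≡ 9 (mod 37).
Combine by CRT: x ≡ 36 (mod 61), x ≡ 9 (mod 37) ⇒ x ≡ 1378 (mod 2257).

1378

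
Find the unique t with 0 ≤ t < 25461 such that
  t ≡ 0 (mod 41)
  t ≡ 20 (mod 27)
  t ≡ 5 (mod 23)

From t ≡ 0 (mod 41) write t = 0 + 41s. Substituting into t ≡ 20 (mod 27) gives 41s ≡ 20 (mod 27), and since 14⁻¹ ≡ 2 (mod 27), s ≡ 13. Hence t ≡ 0 + 41·13 = 533 (mod 1107).
From t ≡ 533 (mod 1107) write t = 533 + 1107s. Substituting into t ≡ 5 (mod 23) gives 1107s ≡ 1 (mod 23), and since 3⁻¹ ≡ 8 (mod 23), s ≡ 8. Hence t ≡ 533 + 1107·8 = 9389 (mod 25461).

9389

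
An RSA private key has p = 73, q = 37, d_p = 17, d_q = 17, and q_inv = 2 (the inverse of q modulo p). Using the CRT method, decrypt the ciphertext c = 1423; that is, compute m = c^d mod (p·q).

m₁ = c^(d_p) mod p: c ≡ 36 (mod 73), and 36^17 mod 73 = 71.
m₂ = c^(d_q) mod q: c ≡ 17 (mod 37), and 17^17 mod 37 = 13.
h = q_inv·(m₁ − m₂) mod p = 2·(71 − 13) mod 73 = 43.
m = m₂ + h·q = 13 + 43·37 = 1604.

1604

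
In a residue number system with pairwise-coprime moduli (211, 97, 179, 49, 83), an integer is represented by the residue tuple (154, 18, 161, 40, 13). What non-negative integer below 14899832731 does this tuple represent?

12215706949

Combine the congruences pairwise.
From x ≡ 154 (mod 211) write x = 154 + 211t. Substituting into x ≡ 18 (mod 97) gives 211t ≡ 58 (mod 97), and since 17⁻¹ ≡ 40 (mod 97), t ≡ 89. Hence x ≡ 154 + 211·89 = 18933 (mod 20467).
From x ≡ 18933 (mod 20467) write x = 18933 + 20467t. Substituting into x ≡ 161 (mod 179) gives 20467t ≡ 23 (mod 179), and since 61⁻¹ ≡ 135 (mod 179), t ≡ 62. Hence x ≡ 18933 + 20467·62 = 1287887 (mod 3663593).
From x ≡ 1287887 (mod 3663593) write x = 1287887 + 3663593t. Substituting into x ≡ 40 (mod 49) gives 3663593t ≡ 20 (mod 49), and since 10⁻¹ ≡ 5 (mod 49), t ≡ 2. Hence x ≡ 1287887 + 3663593·2 = 8615073 (mod 179516057).
From x ≡ 8615073 (mod 179516057) write x = 8615073 + 179516057t. Substituting into x ≡ 13 (mod 83) gives 179516057t ≡ 8 (mod 83), and since 5⁻¹ ≡ 50 (mod 83), t ≡ 68. Hence x ≡ 8615073 + 179516057·68 = 12215706949 (mod 14899832731).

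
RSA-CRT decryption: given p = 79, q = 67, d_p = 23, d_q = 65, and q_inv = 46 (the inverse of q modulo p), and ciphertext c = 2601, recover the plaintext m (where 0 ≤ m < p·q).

4863

m₁ = c^(d_p) mod p: c ≡ 73 (mod 79), and 73^23 mod 79 = 44.
m₂ = c^(d_q) mod q: c ≡ 55 (mod 67), and 55^65 mod 67 = 39.
h = q_inv·(m₁ − m₂) mod p = 46·(44 − 39) mod 79 = 72.
m = m₂ + h·q = 39 + 72·67 = 4863.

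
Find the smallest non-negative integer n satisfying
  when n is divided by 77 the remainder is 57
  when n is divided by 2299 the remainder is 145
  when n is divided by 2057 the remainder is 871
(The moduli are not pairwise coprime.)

gcd(77, 2299) = 11 and 11 | (145 − 57), so the pair is consistent; merging gives n ≡ 2444 (mod 16093), where 16093 = lcm(77, 2299).
gcd(16093, 2057) = 121 and 121 | (871 − 2444), so the pair is consistent; merging gives n ≡ 163374 (mod 273581), where 273581 = lcm(16093, 2057).
The solution is unique modulo lcm(77, 2299, 2057) = 273581.

163374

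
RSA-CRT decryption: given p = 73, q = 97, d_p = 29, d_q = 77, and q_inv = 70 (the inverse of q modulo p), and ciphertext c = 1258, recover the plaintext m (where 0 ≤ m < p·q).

m₁ = c^(d_p) mod p: c ≡ 17 (mod 73), and 17^29 mod 73 = 7.
m₂ = c^(d_q) mod q: c ≡ 94 (mod 97), and 94^77 mod 97 = 49.
h = q_inv·(m₁ − m₂) mod p = 70·(7 − 49) mod 73 = 53.
m = m₂ + h·q = 49 + 53·97 = 5190.

5190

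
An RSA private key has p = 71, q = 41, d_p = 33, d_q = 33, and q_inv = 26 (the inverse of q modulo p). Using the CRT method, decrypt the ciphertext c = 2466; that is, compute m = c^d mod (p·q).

m₁ = c^(d_p) mod p: c ≡ 52 (mod 71), and 52^33 mod 71 = 59.
m₂ = c^(d_q) mod q: c ≡ 6 (mod 41), and 6^33 mod 41 = 17.
h = q_inv·(m₁ − m₂) mod p = 26·(59 − 17) mod 71 = 27.
m = m₂ + h·q = 17 + 27·41 = 1124.

1124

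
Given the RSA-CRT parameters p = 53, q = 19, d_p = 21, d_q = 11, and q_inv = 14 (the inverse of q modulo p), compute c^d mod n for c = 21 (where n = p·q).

m₁ = c^(d_p) mod p: c ≡ 21 (mod 53), and 21^21 mod 53 = 51.
m₂ = c^(d_q) mod q: c ≡ 2 (mod 19), and 2^11 mod 19 = 15.
h = q_inv·(m₁ − m₂) mod p = 14·(51 − 15) mod 53 = 27.
m = m₂ + h·q = 15 + 27·19 = 528.

528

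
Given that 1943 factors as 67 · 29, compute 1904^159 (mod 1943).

Mod 67: 1904 ≡ 28; by Fermat, exponent reduces to 159 mod 66 = 27; 28^27 ≡ 5 (mod 67).
Mod 29: 1904 ≡ 19; by Fermat, exponent reduces to 159 mod 28 = 19; 19^19 ≡ 8 (mod 29).
Combine by CRT: x ≡ 5 (mod 67), x ≡ 8 (mod 29) ⇒ x ≡ 675 (mod 1943).

675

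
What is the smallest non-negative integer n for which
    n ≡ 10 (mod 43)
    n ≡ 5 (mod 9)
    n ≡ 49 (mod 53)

From n ≡ 10 (mod 43) write n = 10 + 43t. Substituting into n ≡ 5 (mod 9) gives 43t ≡ 4 (mod 9), and since 7⁻¹ ≡ 4 (mod 9), t ≡ 7. Hence n ≡ 10 + 43·7 = 311 (mod 387).
From n ≡ 311 (mod 387) write n = 311 + 387t. Substituting into n ≡ 49 (mod 53) gives 387t ≡ 3 (mod 53), and since 16⁻¹ ≡ 10 (mod 53), t ≡ 30. Hence n ≡ 311 + 387·30 = 11921 (mod 20511).

11921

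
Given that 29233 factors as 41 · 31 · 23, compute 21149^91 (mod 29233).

16747

Mod 41: 21149 ≡ 34; by Fermat, exponent reduces to 91 mod 40 = 11; 34^11 ≡ 19 (mod 41).
Mod 31: 21149 ≡ 7; by Fermat, exponent reduces to 91 mod 30 = 1; 7^1 ≡ 7 (mod 31).
Mod 23: 21149 ≡ 12; by Fermat, exponent reduces to 91 mod 22 = 3; 12^3 ≡ 3 (mod 23).
Combine by CRT: x ≡ 19 (mod 41), x ≡ 7 (mod 31), x ≡ 3 (mod 23) ⇒ x ≡ 16747 (mod 29233).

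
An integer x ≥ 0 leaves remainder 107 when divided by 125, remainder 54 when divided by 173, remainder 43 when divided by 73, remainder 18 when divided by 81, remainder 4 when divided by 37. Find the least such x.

From x ≡ 107 (mod 125) write x = 107 + 125t. Substituting into x ≡ 54 (mod 173) gives 125t ≡ 120 (mod 173), and since 125⁻¹ ≡ 18 (mod 173), t ≡ 84. Hence x ≡ 107 + 125·84 = 10607 (mod 21625).
From x ≡ 10607 (mod 21625) write x = 10607 + 21625t. Substituting into x ≡ 43 (mod 73) gives 21625t ≡ 21 (mod 73), and since 17⁻¹ ≡ 43 (mod 73), t ≡ 27. Hence x ≡ 10607 + 21625·27 = 594482 (mod 1578625).
From x ≡ 594482 (mod 1578625) write x = 594482 + 1578625t. Substituting into x ≡ 18 (mod 81) gives 1578625t ≡ 76 (mod 81), and since 16⁻¹ ≡ 76 (mod 81), t ≡ 25. Hence x ≡ 594482 + 1578625·25 = 40060107 (mod 127868625).
From x ≡ 40060107 (mod 127868625) write x = 40060107 + 127868625t. Substituting into x ≡ 4 (mod 37) gives 127868625t ≡ 19 (mod 37), and since 29⁻¹ ≡ 23 (mod 37), t ≡ 30. Hence x ≡ 40060107 + 127868625·30 = 3876118857 (mod 4731139125).

3876118857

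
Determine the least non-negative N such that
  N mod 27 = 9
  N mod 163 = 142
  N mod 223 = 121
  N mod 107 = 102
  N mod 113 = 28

The moduli are pairwise coprime; M = 27·163·223·107·113 = 11866385493.
M/27 = 439495759; 439495759 ≡ 19 (mod 27); 19·10 ≡ 1, so inverse 10.
M/163 = 72799911; 72799911 ≡ 36 (mod 163); 36·77 ≡ 1, so inverse 77.
M/223 = 53212491; 53212491 ≡ 8 (mod 223); 8·28 ≡ 1, so inverse 28.
M/107 = 110900799; 110900799 ≡ 7 (mod 107); 7·46 ≡ 1, so inverse 46.
M/113 = 105012261; 105012261 ≡ 5 (mod 113); 5·68 ≡ 1, so inverse 68.
N ≡ 9·439495759·10 + 142·72799911·77 + 121·53212491·28 + 102·110900799·46 + 28·105012261·68 = 1736122658544.
1736122658544 mod 11866385493 = 3630376566.

3630376566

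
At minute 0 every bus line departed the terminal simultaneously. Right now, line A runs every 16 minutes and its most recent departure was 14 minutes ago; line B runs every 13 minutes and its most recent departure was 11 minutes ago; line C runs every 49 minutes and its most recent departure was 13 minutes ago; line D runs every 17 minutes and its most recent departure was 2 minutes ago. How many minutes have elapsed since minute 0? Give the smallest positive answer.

109822

Combine the congruences pairwise.
From t ≡ 14 (mod 16) write t = 14 + 16s. Substituting into t ≡ 11 (mod 13) gives 16s ≡ 10 (mod 13), and since 3⁻¹ ≡ 9 (mod 13), s ≡ 12. Hence t ≡ 14 + 16·12 = 206 (mod 208).
From t ≡ 206 (mod 208) write t = 206 + 208s. Substituting into t ≡ 13 (mod 49) gives 208s ≡ 3 (mod 49), and since 12⁻¹ ≡ 45 (mod 49), s ≡ 37. Hence t ≡ 206 + 208·37 = 7902 (mod 10192).
From t ≡ 7902 (mod 10192) write t = 7902 + 10192s. Substituting into t ≡ 2 (mod 17) gives 10192s ≡ 5 (mod 17), and since 9⁻¹ ≡ 2 (mod 17), s ≡ 10. Hence t ≡ 7902 + 10192·10 = 109822 (mod 173264).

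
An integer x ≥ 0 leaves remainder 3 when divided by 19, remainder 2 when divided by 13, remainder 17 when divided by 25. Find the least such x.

2017

The moduli are pairwise coprime; N = 19·13·25 = 6175.
N/19 = 325; 325 ≡ 2 (mod 19); 2·10 ≡ 1, so inverse 10.
N/13 = 475; 475 ≡ 7 (mod 13); 7·2 ≡ 1, so inverse 2.
N/25 = 247; 247 ≡ 22 (mod 25); 22·8 ≡ 1, so inverse 8.
x ≡ 3·325·10 + 2·475·2 + 17·247·8 = 45242.
45242 mod 6175 = 2017.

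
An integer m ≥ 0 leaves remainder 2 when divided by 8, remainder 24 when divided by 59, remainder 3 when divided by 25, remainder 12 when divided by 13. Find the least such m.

82978

Combine the congruences pairwise.
From m ≡ 2 (mod 8) write m = 2 + 8t. Substituting into m ≡ 24 (mod 59) gives 8t ≡ 22 (mod 59), and since 8⁻¹ ≡ 37 (mod 59), t ≡ 47. Hence m ≡ 2 + 8·47 = 378 (mod 472).
From m ≡ 378 (mod 472) write m = 378 + 472t. Substituting into m ≡ 3 (mod 25) gives 472t ≡ 0 (mod 25), and since 22⁻¹ ≡ 8 (mod 25), t ≡ 0. Hence m ≡ 378 + 472·0 = 378 (mod 11800).
From m ≡ 378 (mod 11800) write m = 378 + 11800t. Substituting into m ≡ 12 (mod 13) gives 11800t ≡ 11 (mod 13), and since 9⁻¹ ≡ 3 (mod 13), t ≡ 7. Hence m ≡ 378 + 11800·7 = 82978 (mod 153400).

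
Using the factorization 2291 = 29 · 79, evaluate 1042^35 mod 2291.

Mod 29: 1042 ≡ 27; by Fermat, exponent reduces to 35 mod 28 = 7; 27^7 ≡ 17 (mod 29).
Mod 79: 1042 ≡ 15; 15^35 ≡ 17 (mod 79).
Combine by CRT: x ≡ 17 (mod 29), x ≡ 17 (mod 79) ⇒ x ≡ 17 (mod 2291).

17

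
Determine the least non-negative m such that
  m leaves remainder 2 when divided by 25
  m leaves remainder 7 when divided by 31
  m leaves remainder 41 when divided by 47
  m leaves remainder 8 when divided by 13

362552

The moduli are pairwise coprime; N = 25·31·47·13 = 473525.
N/25 = 18941; 18941 ≡ 16 (mod 25); 16·11 ≡ 1, so inverse 11.
N/31 = 15275; 15275 ≡ 23 (mod 31); 23·27 ≡ 1, so inverse 27.
N/47 = 10075; 10075 ≡ 17 (mod 47); 17·36 ≡ 1, so inverse 36.
N/13 = 36425; 36425 ≡ 12 (mod 13); 12·12 ≡ 1, so inverse 12.
m ≡ 2·18941·11 + 7·15275·27 + 41·10075·36 + 8·36425·12 = 21671177.
21671177 mod 473525 = 362552.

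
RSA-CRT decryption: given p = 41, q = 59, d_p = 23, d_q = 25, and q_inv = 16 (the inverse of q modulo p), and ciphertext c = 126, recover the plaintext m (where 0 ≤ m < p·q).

1449

m₁ = c^(d_p) mod p: c ≡ 3 (mod 41), and 3^23 mod 41 = 14.
m₂ = c^(d_q) mod q: c ≡ 8 (mod 59), and 8^25 mod 59 = 33.
h = q_inv·(m₁ − m₂) mod p = 16·(14 − 33) mod 41 = 24.
m = m₂ + h·q = 33 + 24·59 = 1449.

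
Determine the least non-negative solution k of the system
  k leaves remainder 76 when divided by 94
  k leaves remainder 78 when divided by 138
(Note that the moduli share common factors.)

4494

gcd(94, 138) = 2 and 2 | (78 − 76), so the pair is consistent; merging gives k ≡ 4494 (mod 6486), where 6486 = lcm(94, 138).
The solution is unique modulo lcm(94, 138) = 6486.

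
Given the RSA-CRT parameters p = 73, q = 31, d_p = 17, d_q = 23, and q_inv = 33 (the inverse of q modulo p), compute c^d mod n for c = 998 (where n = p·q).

2041

m₁ = c^(d_p) mod p: c ≡ 49 (mod 73), and 49^17 mod 73 = 70.
m₂ = c^(d_q) mod q: c ≡ 6 (mod 31), and 6^23 mod 31 = 26.
h = q_inv·(m₁ − m₂) mod p = 33·(70 − 26) mod 73 = 65.
m = m₂ + h·q = 26 + 65·31 = 2041.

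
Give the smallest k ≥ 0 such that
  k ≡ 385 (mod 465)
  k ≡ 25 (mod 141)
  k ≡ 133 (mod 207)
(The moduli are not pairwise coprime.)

1279600

gcd(465, 141) = 3 and 3 | (25 − 385), so the pair is consistent; merging gives k ≡ 12010 (mod 21855), where 21855 = lcm(465, 141).
gcd(21855, 207) = 3 and 3 | (133 − 12010), so the pair is consistent; merging gives k ≡ 1279600 (mod 1507995), where 1507995 = lcm(21855, 207).
The solution is unique modulo lcm(465, 141, 207) = 1507995.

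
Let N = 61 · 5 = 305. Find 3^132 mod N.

Mod 61: 3 ≡ 3; by Fermat, exponent reduces to 132 mod 60 = 12; 3^12 ≡ 9 (mod 61).
Mod 5: 3 ≡ 3; since 4 | 132, by Fermat 3^132 ≡ 1 (mod 5).
Combine by CRT: x ≡ 9 (mod 61), x ≡ 1 (mod 5) ⇒ x ≡ 131 (mod 305).

131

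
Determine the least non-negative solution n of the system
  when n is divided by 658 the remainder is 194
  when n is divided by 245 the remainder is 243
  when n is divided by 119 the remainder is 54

Combine the congruences pairwise.
gcd(658, 245) = 7 and 7 | (243 − 194), so the pair is consistent; merging gives n ≡ 18618 (mod 23030), where 23030 = lcm(658, 245).
gcd(23030, 119) = 7 and 7 | (54 − 18618), so the pair is consistent; merging gives n ≡ 18618 (mod 391510), where 391510 = lcm(23030, 119).
The solution is unique modulo lcm(658, 245, 119) = 391510.

18618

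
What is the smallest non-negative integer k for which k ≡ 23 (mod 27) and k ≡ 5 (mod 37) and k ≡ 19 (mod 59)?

From k ≡ 23 (mod 27) write k = 23 + 27t. Substituting into k ≡ 5 (mod 37) gives 27t ≡ 19 (mod 37), and since 27⁻¹ ≡ 11 (mod 37), t ≡ 24. Hence k ≡ 23 + 27·24 = 671 (mod 999).
From k ≡ 671 (mod 999) write k = 671 + 999t. Substituting into k ≡ 19 (mod 59) gives 999t ≡ 56 (mod 59), and since 55⁻¹ ≡ 44 (mod 59), t ≡ 45. Hence k ≡ 671 + 999·45 = 45626 (mod 58941).

45626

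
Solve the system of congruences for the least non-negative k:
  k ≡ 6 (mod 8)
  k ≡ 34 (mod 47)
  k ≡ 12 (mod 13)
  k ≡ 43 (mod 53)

118286

Combine the congruences pairwise.
From k ≡ 6 (mod 8) write k = 6 + 8t. Substituting into k ≡ 34 (mod 47) gives 8t ≡ 28 (mod 47), and since 8⁻¹ ≡ 6 (mod 47), t ≡ 27. Hence k ≡ 6 + 8·27 = 222 (mod 376).
From k ≡ 222 (mod 376) write k = 222 + 376t. Substituting into k ≡ 12 (mod 13) gives 376t ≡ 11 (mod 13), and since 12⁻¹ ≡ 12 (mod 13), t ≡ 2. Hence k ≡ 222 + 376·2 = 974 (mod 4888).
From k ≡ 974 (mod 4888) write k = 974 + 4888t. Substituting into k ≡ 43 (mod 53) gives 4888t ≡ 23 (mod 53), and since 12⁻¹ ≡ 31 (mod 53), t ≡ 24. Hence k ≡ 974 + 4888·24 = 118286 (mod 259064).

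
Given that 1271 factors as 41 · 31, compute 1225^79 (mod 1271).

Mod 41: 1225 ≡ 36; by Fermat, exponent reduces to 79 mod 40 = 39; 36^39 ≡ 8 (mod 41).
Mod 31: 1225 ≡ 16; by Fermat, exponent reduces to 79 mod 30 = 19; 16^19 ≡ 2 (mod 31).
Combine by CRT: x ≡ 8 (mod 41), x ≡ 2 (mod 31) ⇒ x ≡ 746 (mod 1271).

746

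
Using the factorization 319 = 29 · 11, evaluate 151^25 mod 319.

Mod 29: 151 ≡ 6; 6^25 ≡ 9 (mod 29).
Mod 11: 151 ≡ 8; by Fermat, exponent reduces to 25 mod 10 = 5; 8^5 ≡ 10 (mod 11).
Combine by CRT: x ≡ 9 (mod 29), x ≡ 10 (mod 11) ⇒ x ≡ 241 (mod 319).

241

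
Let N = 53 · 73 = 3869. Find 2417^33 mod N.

512

Mod 53: 2417 ≡ 32; 32^33 ≡ 35 (mod 53).
Mod 73: 2417 ≡ 8; 8^33 ≡ 1 (mod 73).
Combine by CRT: x ≡ 35 (mod 53), x ≡ 1 (mod 73) ⇒ x ≡ 512 (mod 3869).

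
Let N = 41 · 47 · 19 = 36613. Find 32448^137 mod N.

10092

Mod 41: 32448 ≡ 17; by Fermat, exponent reduces to 137 mod 40 = 17; 17^17 ≡ 6 (mod 41).
Mod 47: 32448 ≡ 18; by Fermat, exponent reduces to 137 mod 46 = 45; 18^45 ≡ 34 (mod 47).
Mod 19: 32448 ≡ 15; by Fermat, exponent reduces to 137 mod 18 = 11; 15^11 ≡ 3 (mod 19).
Combine by CRT: x ≡ 6 (mod 41), x ≡ 34 (mod 47), x ≡ 3 (mod 19) ⇒ x ≡ 10092 (mod 36613).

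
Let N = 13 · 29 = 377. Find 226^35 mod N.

320

Mod 13: 226 ≡ 5; by Fermat, exponent reduces to 35 mod 12 = 11; 5^11 ≡ 8 (mod 13).
Mod 29: 226 ≡ 23; by Fermat, exponent reduces to 35 mod 28 = 7; 23^7 ≡ 1 (mod 29).
Combine by CRT: x ≡ 8 (mod 13), x ≡ 1 (mod 29) ⇒ x ≡ 320 (mod 377).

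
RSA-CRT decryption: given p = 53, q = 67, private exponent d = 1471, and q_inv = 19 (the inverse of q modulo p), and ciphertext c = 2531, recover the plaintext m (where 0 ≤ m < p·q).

d_p = d mod (p−1) = 1471 mod 52 = 15; d_q = d mod (q−1) = 19.
m₁ = c^(d_p) mod p: c ≡ 40 (mod 53), and 40^15 mod 53 = 43.
m₂ = c^(d_q) mod q: c ≡ 52 (mod 67), and 52^19 mod 67 = 8.
h = q_inv·(m₁ − m₂) mod p = 19·(43 − 8) mod 53 = 29.
m = m₂ + h·q = 8 + 29·67 = 1951.

1951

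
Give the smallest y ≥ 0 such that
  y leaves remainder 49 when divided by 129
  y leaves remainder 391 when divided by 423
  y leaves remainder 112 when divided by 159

gcd(129, 423) = 3 and 3 | (391 − 49), so the pair is consistent; merging gives y ≡ 5467 (mod 18189), where 18189 = lcm(129, 423).
gcd(18189, 159) = 3 and 3 | (112 − 5467), so the pair is consistent; merging gives y ≡ 387436 (mod 964017), where 964017 = lcm(18189, 159).
The solution is unique modulo lcm(129, 423, 159) = 964017.

387436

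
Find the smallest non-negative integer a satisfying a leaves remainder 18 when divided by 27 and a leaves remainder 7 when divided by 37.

From a ≡ 18 (mod 27) write a = 18 + 27t. Substituting into a ≡ 7 (mod 37) gives 27t ≡ 26 (mod 37), and since 27⁻¹ ≡ 11 (mod 37), t ≡ 27. Hence a ≡ 18 + 27·27 = 747 (mod 999).

747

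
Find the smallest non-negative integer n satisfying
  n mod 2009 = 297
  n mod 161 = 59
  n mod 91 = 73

gcd(2009, 161) = 7 and 7 | (59 − 297), so the pair is consistent; merging gives n ≡ 44495 (mod 46207), where 46207 = lcm(2009, 161).
gcd(46207, 91) = 7 and 7 | (73 − 44495), so the pair is consistent; merging gives n ≡ 275530 (mod 600691), where 600691 = lcm(46207, 91).
The solution is unique modulo lcm(2009, 161, 91) = 600691.

275530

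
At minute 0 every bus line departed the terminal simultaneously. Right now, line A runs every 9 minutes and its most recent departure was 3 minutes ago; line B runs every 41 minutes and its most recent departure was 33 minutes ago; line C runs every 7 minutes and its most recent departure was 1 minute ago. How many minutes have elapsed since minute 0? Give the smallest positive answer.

From t ≡ 3 (mod 9) write t = 3 + 9s. Substituting into t ≡ 33 (mod 41) gives 9s ≡ 30 (mod 41), and since 9⁻¹ ≡ 32 (mod 41), s ≡ 17. Hence t ≡ 3 + 9·17 = 156 (mod 369).
From t ≡ 156 (mod 369) write t = 156 + 369s. Substituting into t ≡ 1 (mod 7) gives 369s ≡ 6 (mod 7), and since 5⁻¹ ≡ 3 (mod 7), s ≡ 4. Hence t ≡ 156 + 369·4 = 1632 (mod 2583).

1632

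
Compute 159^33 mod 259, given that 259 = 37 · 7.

258

Mod 37: 159 ≡ 11; 11^33 ≡ 36 (mod 37).
Mod 7: 159 ≡ 5; by Fermat, exponent reduces to 33 mod 6 = 3; 5^3 ≡ 6 (mod 7).
Combine by CRT: x ≡ 36 (mod 37), x ≡ 6 (mod 7) ⇒ x ≡ 258 (mod 259).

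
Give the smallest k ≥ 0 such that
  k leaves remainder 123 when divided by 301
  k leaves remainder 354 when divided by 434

17280

Combine the congruences pairwise.
gcd(301, 434) = 7 and 7 | (354 − 123), so the pair is consistent; merging gives k ≡ 17280 (mod 18662), where 18662 = lcm(301, 434).
The solution is unique modulo lcm(301, 434) = 18662.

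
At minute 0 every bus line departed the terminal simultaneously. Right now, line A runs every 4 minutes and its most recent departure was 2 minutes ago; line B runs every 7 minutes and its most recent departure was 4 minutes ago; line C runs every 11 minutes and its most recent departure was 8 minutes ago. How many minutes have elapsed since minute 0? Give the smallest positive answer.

74

The moduli are pairwise coprime; N = 4·7·11 = 308.
N/4 = 77; 77 ≡ 1 (mod 4), inverse 1.
N/7 = 44; 44 ≡ 2 (mod 7); 2·4 ≡ 1, so inverse 4.
N/11 = 28; 28 ≡ 6 (mod 11); 6·2 ≡ 1, so inverse 2.
t ≡ 2·77·1 + 4·44·4 + 8·28·2 = 1306.
1306 mod 308 = 74.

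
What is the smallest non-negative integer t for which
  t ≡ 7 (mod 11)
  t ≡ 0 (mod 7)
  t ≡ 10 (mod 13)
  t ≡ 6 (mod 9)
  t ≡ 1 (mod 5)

24801

The moduli are pairwise coprime; N = 11·7·13·9·5 = 45045.
N/11 = 4095; 4095 ≡ 3 (mod 11); 3·4 ≡ 1, so inverse 4.
N/7 = 6435; 6435 ≡ 2 (mod 7); 2·4 ≡ 1, so inverse 4.
N/13 = 3465; 3465 ≡ 7 (mod 13); 7·2 ≡ 1, so inverse 2.
N/9 = 5005; 5005 ≡ 1 (mod 9), inverse 1.
N/5 = 9009; 9009 ≡ 4 (mod 5); 4·4 ≡ 1, so inverse 4.
t ≡ 7·4095·4 + 0·6435·4 + 10·3465·2 + 6·5005·1 + 1·9009·4 = 250026.
250026 mod 45045 = 24801.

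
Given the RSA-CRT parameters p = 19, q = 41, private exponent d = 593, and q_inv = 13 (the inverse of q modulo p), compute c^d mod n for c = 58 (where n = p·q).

d_p = d mod (p−1) = 593 mod 18 = 17; d_q = d mod (q−1) = 33.
m₁ = c^(d_p) mod p: c ≡ 1 (mod 19), and 1^17 mod 19 = 1.
m₂ = c^(d_q) mod q: c ≡ 17 (mod 41), and 17^33 mod 41 = 19.
h = q_inv·(m₁ − m₂) mod p = 13·(1 − 19) mod 19 = 13.
m = m₂ + h·q = 19 + 13·41 = 552.

552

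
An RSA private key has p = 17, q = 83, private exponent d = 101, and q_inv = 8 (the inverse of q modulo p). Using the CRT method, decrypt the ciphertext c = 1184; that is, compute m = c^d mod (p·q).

d_p = d mod (p−1) = 101 mod 16 = 5; d_q = d mod (q−1) = 19.
m₁ = c^(d_p) mod p: c ≡ 11 (mod 17), and 11^5 mod 17 = 10.
m₂ = c^(d_q) mod q: c ≡ 22 (mod 83), and 22^19 mod 83 = 72.
h = q_inv·(m₁ − m₂) mod p = 8·(10 − 72) mod 17 = 14.
m = m₂ + h·q = 72 + 14·83 = 1234.

1234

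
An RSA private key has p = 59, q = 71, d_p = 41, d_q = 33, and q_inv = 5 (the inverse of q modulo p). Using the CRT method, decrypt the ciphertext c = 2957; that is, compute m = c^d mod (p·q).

776

m₁ = c^(d_p) mod p: c ≡ 7 (mod 59), and 7^41 mod 59 = 9.
m₂ = c^(d_q) mod q: c ≡ 46 (mod 71), and 46^33 mod 71 = 66.
h = q_inv·(m₁ − m₂) mod p = 5·(9 − 66) mod 59 = 10.
m = m₂ + h·q = 66 + 10·71 = 776.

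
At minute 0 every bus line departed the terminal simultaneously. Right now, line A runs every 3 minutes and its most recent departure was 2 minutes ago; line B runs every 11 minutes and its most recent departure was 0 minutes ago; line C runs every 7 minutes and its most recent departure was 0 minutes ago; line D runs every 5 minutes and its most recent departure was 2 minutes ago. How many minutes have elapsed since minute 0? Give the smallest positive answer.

77

The moduli are pairwise coprime; N = 3·11·7·5 = 1155.
N/3 = 385; 385 ≡ 1 (mod 3), inverse 1.
N/11 = 105; 105 ≡ 6 (mod 11); 6·2 ≡ 1, so inverse 2.
N/7 = 165; 165 ≡ 4 (mod 7); 4·2 ≡ 1, so inverse 2.
N/5 = 231; 231 ≡ 1 (mod 5), inverse 1.
t ≡ 2·385·1 + 0·105·2 + 0·165·2 + 2·231·1 = 1232.
1232 mod 1155 = 77.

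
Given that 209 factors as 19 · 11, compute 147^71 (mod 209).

15

Mod 19: 147 ≡ 14; by Fermat, exponent reduces to 71 mod 18 = 17; 14^17 ≡ 15 (mod 19).
Mod 11: 147 ≡ 4; by Fermat, exponent reduces to 71 mod 10 = 1; 4^1 ≡ 4 (mod 11).
Combine by CRT: x ≡ 15 (mod 19), x ≡ 4 (mod 11) ⇒ x ≡ 15 (mod 209).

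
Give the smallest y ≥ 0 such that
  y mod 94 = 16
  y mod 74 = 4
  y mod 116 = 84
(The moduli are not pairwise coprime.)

187076

gcd(94, 74) = 2 and 2 | (4 − 16), so the pair is consistent; merging gives y ≡ 2742 (mod 3478), where 3478 = lcm(94, 74).
gcd(3478, 116) = 2 and 2 | (84 − 2742), so the pair is consistent; merging gives y ≡ 187076 (mod 201724), where 201724 = lcm(3478, 116).
The solution is unique modulo lcm(94, 74, 116) = 201724.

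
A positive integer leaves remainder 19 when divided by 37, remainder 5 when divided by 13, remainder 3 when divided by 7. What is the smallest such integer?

759

Combine the congruences pairwise.
From m ≡ 19 (mod 37) write m = 19 + 37t. Substituting into m ≡ 5 (mod 13) gives 37t ≡ 12 (mod 13), and since 11⁻¹ ≡ 6 (mod 13), t ≡ 7. Hence m ≡ 19 + 37·7 = 278 (mod 481).
From m ≡ 278 (mod 481) write m = 278 + 481t. Substituting into m ≡ 3 (mod 7) gives 481t ≡ 5 (mod 7), and since 5⁻¹ ≡ 3 (mod 7), t ≡ 1. Hence m ≡ 278 + 481·1 = 759 (mod 3367).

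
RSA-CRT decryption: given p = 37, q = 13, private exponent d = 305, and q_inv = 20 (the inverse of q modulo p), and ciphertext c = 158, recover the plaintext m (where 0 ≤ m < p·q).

d_p = d mod (p−1) = 305 mod 36 = 17; d_q = d mod (q−1) = 5.
m₁ = c^(d_p) mod p: c ≡ 10 (mod 37), and 10^17 mod 37 = 26.
m₂ = c^(d_q) mod q: c ≡ 2 (mod 13), and 2^5 mod 13 = 6.
h = q_inv·(m₁ − m₂) mod p = 20·(26 − 6) mod 37 = 30.
m = m₂ + h·q = 6 + 30·13 = 396.

396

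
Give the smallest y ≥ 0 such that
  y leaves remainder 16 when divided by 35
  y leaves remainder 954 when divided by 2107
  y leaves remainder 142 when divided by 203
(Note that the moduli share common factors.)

245366

gcd(35, 2107) = 7 and 7 | (954 − 16), so the pair is consistent; merging gives y ≡ 3061 (mod 10535), where 10535 = lcm(35, 2107).
gcd(10535, 203) = 7 and 7 | (142 − 3061), so the pair is consistent; merging gives y ≡ 245366 (mod 305515), where 305515 = lcm(10535, 203).
The solution is unique modulo lcm(35, 2107, 203) = 305515.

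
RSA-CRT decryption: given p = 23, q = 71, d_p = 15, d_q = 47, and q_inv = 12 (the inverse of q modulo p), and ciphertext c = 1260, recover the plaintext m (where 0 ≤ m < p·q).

579

m₁ = c^(d_p) mod p: c ≡ 18 (mod 23), and 18^15 mod 23 = 4.
m₂ = c^(d_q) mod q: c ≡ 53 (mod 71), and 53^47 mod 71 = 11.
h = q_inv·(m₁ − m₂) mod p = 12·(4 − 11) mod 23 = 8.
m = m₂ + h·q = 11 + 8·71 = 579.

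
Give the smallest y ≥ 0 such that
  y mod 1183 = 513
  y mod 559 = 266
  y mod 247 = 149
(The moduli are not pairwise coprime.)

gcd(1183, 559) = 13 and 13 | (266 − 513), so the pair is consistent; merging gives y ≡ 26539 (mod 50869), where 50869 = lcm(1183, 559).
gcd(50869, 247) = 13 and 13 | (149 − 26539), so the pair is consistent; merging gives y ≡ 840443 (mod 966511), where 966511 = lcm(50869, 247).
The solution is unique modulo lcm(1183, 559, 247) = 966511.

840443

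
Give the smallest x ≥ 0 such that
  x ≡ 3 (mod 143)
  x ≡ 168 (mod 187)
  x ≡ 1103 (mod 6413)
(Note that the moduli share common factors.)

655229

gcd(143, 187) = 11 and 11 | (168 − 3), so the pair is consistent; merging gives x ≡ 1290 (mod 2431), where 2431 = lcm(143, 187).
gcd(2431, 6413) = 11 and 11 | (1103 − 1290), so the pair is consistent; merging gives x ≡ 655229 (mod 1417273), where 1417273 = lcm(2431, 6413).
The solution is unique modulo lcm(143, 187, 6413) = 1417273.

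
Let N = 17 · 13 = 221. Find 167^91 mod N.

Mod 17: 167 ≡ 14; by Fermat, exponent reduces to 91 mod 16 = 11; 14^11 ≡ 10 (mod 17).
Mod 13: 167 ≡ 11; by Fermat, exponent reduces to 91 mod 12 = 7; 11^7 ≡ 2 (mod 13).
Combine by CRT: x ≡ 10 (mod 17), x ≡ 2 (mod 13) ⇒ x ≡ 197 (mod 221).

197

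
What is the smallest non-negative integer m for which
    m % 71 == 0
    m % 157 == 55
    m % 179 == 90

192694

Combine the congruences pairwise.
From m ≡ 0 (mod 71) write m = 0 + 71t. Substituting into m ≡ 55 (mod 157) gives 71t ≡ 55 (mod 157), and since 71⁻¹ ≡ 115 (mod 157), t ≡ 45. Hence m ≡ 0 + 71·45 = 3195 (mod 11147).
From m ≡ 3195 (mod 11147) write m = 3195 + 11147t. Substituting into m ≡ 90 (mod 179) gives 11147t ≡ 117 (mod 179), and since 49⁻¹ ≡ 95 (mod 179), t ≡ 17. Hence m ≡ 3195 + 11147·17 = 192694 (mod 1995313).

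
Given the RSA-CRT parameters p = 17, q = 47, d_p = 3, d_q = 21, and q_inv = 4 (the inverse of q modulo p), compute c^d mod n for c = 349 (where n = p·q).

797

m₁ = c^(d_p) mod p: c ≡ 9 (mod 17), and 9^3 mod 17 = 15.
m₂ = c^(d_q) mod q: c ≡ 20 (mod 47), and 20^21 mod 47 = 45.
h = q_inv·(m₁ − m₂) mod p = 4·(15 − 45) mod 17 = 16.
m = m₂ + h·q = 45 + 16·47 = 797.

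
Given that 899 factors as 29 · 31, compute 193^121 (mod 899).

69

Mod 29: 193 ≡ 19; by Fermat, exponent reduces to 121 mod 28 = 9; 19^9 ≡ 11 (mod 29).
Mod 31: 193 ≡ 7; by Fermat, exponent reduces to 121 mod 30 = 1; 7^1 ≡ 7 (mod 31).
Combine by CRT: x ≡ 11 (mod 29), x ≡ 7 (mod 31) ⇒ x ≡ 69 (mod 899).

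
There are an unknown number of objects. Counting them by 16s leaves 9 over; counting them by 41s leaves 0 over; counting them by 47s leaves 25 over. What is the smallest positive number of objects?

5289

The moduli are pairwise coprime; M = 16·41·47 = 30832.
M/16 = 1927; 1927 ≡ 7 (mod 16); 7·7 ≡ 1, so inverse 7.
M/41 = 752; 752 ≡ 14 (mod 41); 14·3 ≡ 1, so inverse 3.
M/47 = 656; 656 ≡ 45 (mod 47); 45·23 ≡ 1, so inverse 23.
N ≡ 9·1927·7 + 0·752·3 + 25·656·23 = 498601.
498601 mod 30832 = 5289.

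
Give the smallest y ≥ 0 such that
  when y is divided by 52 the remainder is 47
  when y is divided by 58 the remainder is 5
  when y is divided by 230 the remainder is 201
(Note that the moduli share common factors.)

gcd(52, 58) = 2 and 2 | (5 − 47), so the pair is consistent; merging gives y ≡ 411 (mod 1508), where 1508 = lcm(52, 58).
gcd(1508, 230) = 2 and 2 | (201 − 411), so the pair is consistent; merging gives y ≡ 136131 (mod 173420), where 173420 = lcm(1508, 230).
The solution is unique modulo lcm(52, 58, 230) = 173420.

136131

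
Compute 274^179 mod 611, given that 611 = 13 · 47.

Mod 13: 274 ≡ 1; by Fermat, exponent reduces to 179 mod 12 = 11; 1^11 ≡ 1 (mod 13).
Mod 47: 274 ≡ 39; by Fermat, exponent reduces to 179 mod 46 = 41; 39^41 ≡ 26 (mod 47).
Combine by CRT: x ≡ 1 (mod 13), x ≡ 26 (mod 47) ⇒ x ≡ 261 (mod 611).

261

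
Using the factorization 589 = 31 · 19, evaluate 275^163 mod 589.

Mod 31: 275 ≡ 27; by Fermat, exponent reduces to 163 mod 30 = 13; 27^13 ≡ 29 (mod 31).
Mod 19: 275 ≡ 9; by Fermat, exponent reduces to 163 mod 18 = 1; 9^1 ≡ 9 (mod 19).
Combine by CRT: x ≡ 29 (mod 31), x ≡ 9 (mod 19) ⇒ x ≡ 370 (mod 589).

370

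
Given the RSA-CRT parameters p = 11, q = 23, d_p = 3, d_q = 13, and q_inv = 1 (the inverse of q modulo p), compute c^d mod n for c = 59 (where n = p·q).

m₁ = c^(d_p) mod p: c ≡ 4 (mod 11), and 4^3 mod 11 = 9.
m₂ = c^(d_q) mod q: c ≡ 13 (mod 23), and 13^13 mod 23 = 8.
h = q_inv·(m₁ − m₂) mod p = 1·(9 − 8) mod 11 = 1.
m = m₂ + h·q = 8 + 1·23 = 31.

31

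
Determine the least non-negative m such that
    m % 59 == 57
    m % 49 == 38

234

Combine the congruences pairwise.
From m ≡ 57 (mod 59) write m = 57 + 59t. Substituting into m ≡ 38 (mod 49) gives 59t ≡ 30 (mod 49), and since 10⁻¹ ≡ 5 (mod 49), t ≡ 3. Hence m ≡ 57 + 59·3 = 234 (mod 2891).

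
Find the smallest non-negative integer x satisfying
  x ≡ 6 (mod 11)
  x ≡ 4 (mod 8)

28

Combine the congruences pairwise.
From x ≡ 6 (mod 11) write x = 6 + 11t. Substituting into x ≡ 4 (mod 8) gives 11t ≡ 6 (mod 8), and since 3⁻¹ ≡ 3 (mod 8), t ≡ 2. Hence x ≡ 6 + 11·2 = 28 (mod 88).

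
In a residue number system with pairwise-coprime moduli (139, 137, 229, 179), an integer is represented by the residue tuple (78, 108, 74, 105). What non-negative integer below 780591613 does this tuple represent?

Combine the congruences pairwise.
From x ≡ 78 (mod 139) write x = 78 + 139t. Substituting into x ≡ 108 (mod 137) gives 139t ≡ 30 (mod 137), and since 2⁻¹ ≡ 69 (mod 137), t ≡ 15. Hence x ≡ 78 + 139·15 = 2163 (mod 19043).
From x ≡ 2163 (mod 19043) write x = 2163 + 19043t. Substituting into x ≡ 74 (mod 229) gives 19043t ≡ 201 (mod 229), and since 36⁻¹ ≡ 70 (mod 229), t ≡ 101. Hence x ≡ 2163 + 19043·101 = 1925506 (mod 4360847).
From x ≡ 1925506 (mod 4360847) write x = 1925506 + 4360847t. Substituting into x ≡ 105 (mod 179) gives 4360847t ≡ 102 (mod 179), and since 49⁻¹ ≡ 95 (mod 179), t ≡ 24. Hence x ≡ 1925506 + 4360847·24 = 106585834 (mod 780591613).

106585834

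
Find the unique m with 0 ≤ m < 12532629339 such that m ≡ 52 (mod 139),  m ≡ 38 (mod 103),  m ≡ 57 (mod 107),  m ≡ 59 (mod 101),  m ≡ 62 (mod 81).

3909911453

The moduli are pairwise coprime; N = 139·103·107·101·81 = 12532629339.
N/139 = 90162801; 90162801 ≡ 34 (mod 139); 34·45 ≡ 1, so inverse 45.
N/103 = 121676013; 121676013 ≡ 53 (mod 103); 53·35 ≡ 1, so inverse 35.
N/107 = 117127377; 117127377 ≡ 41 (mod 107); 41·47 ≡ 1, so inverse 47.
N/101 = 124085439; 124085439 ≡ 71 (mod 101); 71·37 ≡ 1, so inverse 37.
N/81 = 154723819; 154723819 ≡ 49 (mod 81); 49·43 ≡ 1, so inverse 43.
m ≡ 52·90162801·45 + 38·121676013·35 + 57·117127377·47 + 59·124085439·37 + 62·154723819·43 = 1369966509404.
1369966509404 mod 12532629339 = 3909911453.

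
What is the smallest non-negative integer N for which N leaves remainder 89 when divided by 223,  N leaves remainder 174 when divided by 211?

21274

From N ≡ 89 (mod 223) write N = 89 + 223t. Substituting into N ≡ 174 (mod 211) gives 223t ≡ 85 (mod 211), and since 12⁻¹ ≡ 88 (mod 211), t ≡ 95. Hence N ≡ 89 + 223·95 = 21274 (mod 47053).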